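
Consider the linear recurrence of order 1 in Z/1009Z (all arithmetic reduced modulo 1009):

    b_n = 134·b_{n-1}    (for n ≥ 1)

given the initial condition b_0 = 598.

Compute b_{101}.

882

b_1 = 134·598 = 421
b_2 = 134·421 = 919
b_3 = 134·919 = 48
b_4 = 134·48 = 378
b_5 = 134·378 = 202
b_6 = 134·202 = 834
b_7 = 134·834 = 766
b_8 = 134·766 = 735
b_9 = 134·735 = 617
b_10 = 134·617 = 949
b_11 = 134·949 = 32
b_12 = 134·32 = 252
b_13 = 134·252 = 471
b_14 = 134·471 = 556
b_15 = 134·556 = 847
b_16 = 134·847 = 490
b_17 = 134·490 = 75
b_18 = 134·75 = 969
b_19 = 134·969 = 694
b_20 = 134·694 = 168
b_21 = 134·168 = 314
b_22 = 134·314 = 707
b_23 = 134·707 = 901
b_24 = 134·901 = 663
b_25 = 134·663 = 50
b_26 = 134·50 = 646
b_27 = 134·646 = 799
b_28 = 134·799 = 112
b_29 = 134·112 = 882
b_30 = 134·882 = 135
b_31 = 134·135 = 937
b_32 = 134·937 = 442
b_33 = 134·442 = 706
b_34 = 134·706 = 767
b_35 = 134·767 = 869
b_36 = 134·869 = 411
b_37 = 134·411 = 588
b_38 = 134·588 = 90
b_39 = 134·90 = 961
b_40 = 134·961 = 631
b_41 = 134·631 = 807
b_42 = 134·807 = 175
b_43 = 134·175 = 243
b_44 = 134·243 = 274
b_45 = 134·274 = 392
b_46 = 134·392 = 60
b_47 = 134·60 = 977
b_48 = 134·977 = 757
b_49 = 134·757 = 538
b_50 = 134·538 = 453
b_51 = 134·453 = 162
b_52 = 134·162 = 519
b_53 = 134·519 = 934
b_54 = 134·934 = 40
b_55 = 134·40 = 315
b_56 = 134·315 = 841
b_57 = 134·841 = 695
b_58 = 134·695 = 302
b_59 = 134·302 = 108
b_60 = 134·108 = 346
b_61 = 134·346 = 959
b_62 = 134·959 = 363
b_63 = 134·363 = 210
b_64 = 134·210 = 897
b_65 = 134·897 = 127
b_66 = 134·127 = 874
b_67 = 134·874 = 72
b_68 = 134·72 = 567
b_69 = 134·567 = 303
b_70 = 134·303 = 242
b_71 = 134·242 = 140
b_72 = 134·140 = 598
b_73 = 134·598 = 421
b_74 = 134·421 = 919
b_75 = 134·919 = 48
b_76 = 134·48 = 378
b_77 = 134·378 = 202
b_78 = 134·202 = 834
b_79 = 134·834 = 766
b_80 = 134·766 = 735
b_81 = 134·735 = 617
b_82 = 134·617 = 949
b_83 = 134·949 = 32
b_84 = 134·32 = 252
b_85 = 134·252 = 471
b_86 = 134·471 = 556
b_87 = 134·556 = 847
b_88 = 134·847 = 490
b_89 = 134·490 = 75
b_90 = 134·75 = 969
b_91 = 134·969 = 694
b_92 = 134·694 = 168
b_93 = 134·168 = 314
b_94 = 134·314 = 707
b_95 = 134·707 = 901
b_96 = 134·901 = 663
b_97 = 134·663 = 50
b_98 = 134·50 = 646
b_99 = 134·646 = 799
b_100 = 134·799 = 112
b_101 = 134·112 = 882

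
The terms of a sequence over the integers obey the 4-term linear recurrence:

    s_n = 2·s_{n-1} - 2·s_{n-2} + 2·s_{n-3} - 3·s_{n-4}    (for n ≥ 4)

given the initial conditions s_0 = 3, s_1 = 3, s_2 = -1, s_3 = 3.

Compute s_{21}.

-3511

s_4 = 2·3 + -2·-1 + 2·3 + -3·3 = 5
s_5 = 2·5 + -2·3 + 2·-1 + -3·3 = -7
s_6 = 2·-7 + -2·5 + 2·3 + -3·-1 = -15
s_7 = 2·-15 + -2·-7 + 2·5 + -3·3 = -15
s_8 = 2·-15 + -2·-15 + 2·-7 + -3·5 = -29
s_9 = 2·-29 + -2·-15 + 2·-15 + -3·-7 = -37
s_10 = 2·-37 + -2·-29 + 2·-15 + -3·-15 = -1
s_11 = 2·-1 + -2·-37 + 2·-29 + -3·-15 = 59
s_12 = 2·59 + -2·-1 + 2·-37 + -3·-29 = 133
s_13 = 2·133 + -2·59 + 2·-1 + -3·-37 = 257
s_14 = 2·257 + -2·133 + 2·59 + -3·-1 = 369
s_15 = 2·369 + -2·257 + 2·133 + -3·59 = 313
s_16 = 2·313 + -2·369 + 2·257 + -3·133 = 3
s_17 = 2·3 + -2·313 + 2·369 + -3·257 = -653
s_18 = 2·-653 + -2·3 + 2·313 + -3·369 = -1793
s_19 = 2·-1793 + -2·-653 + 2·3 + -3·313 = -3213
s_20 = 2·-3213 + -2·-1793 + 2·-653 + -3·3 = -4155
s_21 = 2·-4155 + -2·-3213 + 2·-1793 + -3·-653 = -3511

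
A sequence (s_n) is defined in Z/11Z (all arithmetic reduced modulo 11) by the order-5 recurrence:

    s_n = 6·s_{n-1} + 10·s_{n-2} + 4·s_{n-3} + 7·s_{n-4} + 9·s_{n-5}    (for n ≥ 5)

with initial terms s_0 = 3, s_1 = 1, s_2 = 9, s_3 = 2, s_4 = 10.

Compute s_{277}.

6

s_5 = 6·10 + 10·2 + 4·9 + 7·1 + 9·3 = 7
s_6 = 6·7 + 10·10 + 4·2 + 7·9 + 9·1 = 2
s_7 = 6·2 + 10·7 + 4·10 + 7·2 + 9·9 = 8
s_8 = 6·8 + 10·2 + 4·7 + 7·10 + 9·2 = 8
s_9 = 6·8 + 10·8 + 4·2 + 7·7 + 9·10 = 0
s_10 = 6·0 + 10·8 + 4·8 + 7·2 + 9·7 = 2
Continuing the recurrence:
  s_11 = 8;  s_12 = 9;  s_13 = 5;  s_14 = 1;  s_15 = 1;  s_16 = 6
  s_17 = 1;  s_18 = 1;  s_19 = 1;  s_20 = 5;  s_21 = 6;  s_22 = 7
  s_23 = 6;  s_24 = 9;  s_25 = 9;  s_26 = 7;  s_27 = 9;  s_28 = 2
  s_29 = 10;  s_30 = 4;  s_31 = 5;  s_32 = 7;  s_33 = 9;  s_34 = 9
  s_35 = 1;  s_36 = 6;  s_37 = 10;  s_38 = 4;  s_39 = 5;  s_40 = 7
  s_41 = 1;  s_42 = 5;  s_43 = 7;  s_44 = 3;  s_45 = 2;  s_46 = 4
  s_47 = 7;  s_48 = 9;  s_49 = 5;  s_50 = 7;  s_51 = 4;  s_52 = 9
  s_53 = 7;  s_54 = 0;  s_55 = 10;  s_56 = 0;  s_57 = 10;  s_58 = 9
  s_59 = 4;  s_60 = 2;  s_61 = 4;  s_62 = 4;  s_63 = 5;  s_64 = 4
  s_65 = 4;  s_66 = 5;  s_67 = 3;  s_68 = 3;  s_69 = 0;  s_70 = 3
  s_71 = 8;  s_72 = 5;  s_73 = 6;  s_74 = 7;  s_75 = 7;  s_76 = 1
  s_77 = 4;  s_78 = 0;  s_79 = 2;  s_80 = 10;  s_81 = 7;  s_82 = 10
  s_83 = 8;  s_84 = 0;  s_85 = 6;  s_86 = 3;  s_87 = 4;  s_88 = 7
  s_89 = 4;  s_90 = 9;  s_91 = 1;  s_92 = 10;  s_93 = 10;  s_94 = 10
  s_95 = 2;  s_96 = 0;  s_97 = 0;  s_98 = 3;  s_99 = 1;  s_100 = 10
  s_101 = 5;  s_102 = 1;  s_103 = 9;  s_104 = 9;  s_105 = 9;  s_106 = 1
  s_107 = 6;  s_108 = 6;  s_109 = 2;  s_110 = 8;  s_111 = 0;  s_112 = 8
  s_113 = 5;  s_114 = 8;  s_115 = 4;  s_116 = 4;  s_117 = 5;  s_118 = 0
  s_119 = 1;  s_120 = 2;  s_121 = 5;  s_122 = 0;  s_123 = 10;  s_124 = 4
  s_125 = 1;  s_126 = 10;  s_127 = 2;  s_128 = 3;  s_129 = 0;  s_130 = 7
  s_131 = 4;  s_132 = 1;  s_133 = 2;  s_134 = 10;  s_135 = 10;  s_136 = 2
  s_137 = 10;  s_138 = 10;  s_139 = 9;  s_140 = 1;  s_141 = 4;  s_142 = 10
  s_143 = 4;  s_144 = 8;  s_145 = 0;  s_146 = 4;  s_147 = 9;  s_148 = 10
  s_149 = 7;  s_150 = 8;  s_151 = 4;  s_152 = 8;  s_153 = 6;  s_154 = 9
  s_155 = 4;  s_156 = 10;  s_157 = 8;  s_158 = 6;  s_159 = 1;  s_160 = 6
  s_161 = 7;  s_162 = 0;  s_163 = 1;  s_164 = 8;  s_165 = 7;  s_166 = 2
  s_167 = 0;  s_168 = 3;  s_169 = 4;  s_170 = 10;  s_171 = 9;  s_172 = 4
  s_173 = 0;  s_174 = 6;  s_175 = 7;  s_176 = 2;  s_177 = 10;  s_178 = 7
  s_179 = 0;  s_180 = 0;  s_181 = 6;  s_182 = 10;  s_183 = 7;  s_184 = 1
  s_185 = 4;  s_186 = 10;  s_187 = 1;  s_188 = 5;  s_189 = 7;  s_190 = 4
  s_191 = 2;  s_192 = 3;  s_193 = 5;  s_194 = 5;  s_195 = 10;  s_196 = 4
  s_197 = 8;  s_198 = 10;  s_199 = 7;  s_200 = 6;  s_201 = 7;  s_202 = 8
  s_203 = 6;  s_204 = 7;  s_205 = 6;  s_206 = 7;  s_207 = 2;  s_208 = 0
  s_209 = 10;  s_210 = 6;  s_211 = 4;  s_212 = 10;  s_213 = 7;  s_214 = 4
  s_215 = 7;  s_216 = 7;  s_217 = 3;  s_218 = 9;  s_219 = 10;  s_220 = 10
  s_221 = 5;  s_222 = 7;  s_223 = 8;  s_224 = 1;  s_225 = 8;  s_226 = 8
  s_227 = 9;  s_228 = 3;  s_229 = 7;  s_230 = 5;  s_231 = 5;  s_232 = 1
  s_233 = 9;  s_234 = 6;  s_235 = 1;  s_236 = 0;  s_237 = 7;  s_238 = 4
  s_239 = 1;  s_240 = 6;  s_241 = 1;  s_242 = 7;  s_243 = 9;  s_244 = 3
  s_245 = 10;  s_246 = 8;  s_247 = 0;  s_248 = 2;  s_249 = 9;  s_250 = 0
  s_251 = 5;  s_252 = 3;  s_253 = 6;  s_254 = 2;  s_255 = 9;  s_256 = 10
  s_257 = 7;  s_258 = 4;  s_259 = 6;  s_260 = 2;  s_261 = 7;  s_262 = 1
  s_263 = 8;  s_264 = 0;  s_265 = 8;  s_266 = 7;  s_267 = 0;  s_268 = 9
  s_269 = 6;  s_270 = 5;  s_271 = 2;  s_272 = 6;  s_273 = 1;  s_274 = 9
  s_275 = 4
s_276 = 6·4 + 10·9 + 4·1 + 7·6 + 9·2 = 2
s_277 = 6·2 + 10·4 + 4·9 + 7·1 + 9·6 = 6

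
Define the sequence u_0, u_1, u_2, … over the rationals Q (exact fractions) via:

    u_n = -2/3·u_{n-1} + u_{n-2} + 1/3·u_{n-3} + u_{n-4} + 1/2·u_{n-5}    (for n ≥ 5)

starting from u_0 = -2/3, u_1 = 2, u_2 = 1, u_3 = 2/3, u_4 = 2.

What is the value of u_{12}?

u_5 = -2/3·2 + 1·2/3 + 1/3·1 + 1·2 + 1/2·-2/3 = 4/3
u_6 = -2/3·4/3 + 1·2 + 1/3·2/3 + 1·1 + 1/2·2 = 10/3
u_7 = -2/3·10/3 + 1·4/3 + 1/3·2 + 1·2/3 + 1/2·1 = 17/18
u_8 = -2/3·17/18 + 1·10/3 + 1/3·4/3 + 1·2 + 1/2·2/3 = 148/27
u_9 = -2/3·148/27 + 1·17/18 + 1/3·10/3 + 1·4/3 + 1/2·2 = 119/162
u_10 = -2/3·119/162 + 1·148/27 + 1/3·17/18 + 1·10/3 + 1/2·4/3 = 4523/486
u_11 = -2/3·4523/486 + 1·119/162 + 1/3·148/27 + 1·17/18 + 1/2·10/3 = -752/729
u_12 = -2/3·-752/729 + 1·4523/486 + 1/3·119/162 + 1·148/27 + 1/2·17/18 = 141655/8748

141655/8748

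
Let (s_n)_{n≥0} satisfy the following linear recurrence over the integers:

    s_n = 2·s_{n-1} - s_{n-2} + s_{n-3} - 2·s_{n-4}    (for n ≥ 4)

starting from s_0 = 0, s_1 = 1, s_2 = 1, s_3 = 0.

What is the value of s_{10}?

-22

s_4 = 2·0 + -1·1 + 1·1 + -2·0 = 0
s_5 = 2·0 + -1·0 + 1·1 + -2·1 = -1
s_6 = 2·-1 + -1·0 + 1·0 + -2·1 = -4
s_7 = 2·-4 + -1·-1 + 1·0 + -2·0 = -7
s_8 = 2·-7 + -1·-4 + 1·-1 + -2·0 = -11
s_9 = 2·-11 + -1·-7 + 1·-4 + -2·-1 = -17
s_10 = 2·-17 + -1·-11 + 1·-7 + -2·-4 = -22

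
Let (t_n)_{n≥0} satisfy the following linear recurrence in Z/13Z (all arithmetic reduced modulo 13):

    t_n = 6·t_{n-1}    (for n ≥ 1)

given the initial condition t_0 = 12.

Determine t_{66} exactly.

1

t_1 = 6·12 = 7
t_2 = 6·7 = 3
t_3 = 6·3 = 5
t_4 = 6·5 = 4
t_5 = 6·4 = 11
t_6 = 6·11 = 1
t_7 = 6·1 = 6
t_8 = 6·6 = 10
t_9 = 6·10 = 8
t_10 = 6·8 = 9
t_11 = 6·9 = 2
t_12 = 6·2 = 12
(t_12) = (12) = (t_0), so the sequence has period 12.
66 ≡ 6 (mod 12), hence t_66 = t_6 = 1.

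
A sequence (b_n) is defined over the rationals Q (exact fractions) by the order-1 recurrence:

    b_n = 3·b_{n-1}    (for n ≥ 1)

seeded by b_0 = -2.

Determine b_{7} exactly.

-4374

b_1 = 3·-2 = -6
b_2 = 3·-6 = -18
b_3 = 3·-18 = -54
b_4 = 3·-54 = -162
b_5 = 3·-162 = -486
b_6 = 3·-486 = -1458
b_7 = 3·-1458 = -4374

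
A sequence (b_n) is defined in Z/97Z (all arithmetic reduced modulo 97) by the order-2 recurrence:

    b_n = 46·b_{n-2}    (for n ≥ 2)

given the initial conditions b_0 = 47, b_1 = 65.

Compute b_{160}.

50

b_2 = 0·65 + 46·47 = 28
b_3 = 0·28 + 46·65 = 80
b_4 = 0·80 + 46·28 = 27
b_5 = 0·27 + 46·80 = 91
b_6 = 0·91 + 46·27 = 78
b_7 = 0·78 + 46·91 = 15
b_8 = 0·15 + 46·78 = 96
b_9 = 0·96 + 46·15 = 11
b_10 = 0·11 + 46·96 = 51
b_11 = 0·51 + 46·11 = 21
b_12 = 0·21 + 46·51 = 18
b_13 = 0·18 + 46·21 = 93
b_14 = 0·93 + 46·18 = 52
b_15 = 0·52 + 46·93 = 10
b_16 = 0·10 + 46·52 = 64
b_17 = 0·64 + 46·10 = 72
b_18 = 0·72 + 46·64 = 34
b_19 = 0·34 + 46·72 = 14
b_20 = 0·14 + 46·34 = 12
b_21 = 0·12 + 46·14 = 62
b_22 = 0·62 + 46·12 = 67
b_23 = 0·67 + 46·62 = 39
b_24 = 0·39 + 46·67 = 75
b_25 = 0·75 + 46·39 = 48
b_26 = 0·48 + 46·75 = 55
b_27 = 0·55 + 46·48 = 74
b_28 = 0·74 + 46·55 = 8
b_29 = 0·8 + 46·74 = 9
b_30 = 0·9 + 46·8 = 77
b_31 = 0·77 + 46·9 = 26
b_32 = 0·26 + 46·77 = 50
b_33 = 0·50 + 46·26 = 32
b_34 = 0·32 + 46·50 = 69
b_35 = 0·69 + 46·32 = 17
b_36 = 0·17 + 46·69 = 70
b_37 = 0·70 + 46·17 = 6
b_38 = 0·6 + 46·70 = 19
b_39 = 0·19 + 46·6 = 82
b_40 = 0·82 + 46·19 = 1
b_41 = 0·1 + 46·82 = 86
b_42 = 0·86 + 46·1 = 46
b_43 = 0·46 + 46·86 = 76
b_44 = 0·76 + 46·46 = 79
b_45 = 0·79 + 46·76 = 4
b_46 = 0·4 + 46·79 = 45
b_47 = 0·45 + 46·4 = 87
b_48 = 0·87 + 46·45 = 33
b_49 = 0·33 + 46·87 = 25
b_50 = 0·25 + 46·33 = 63
b_51 = 0·63 + 46·25 = 83
b_52 = 0·83 + 46·63 = 85
b_53 = 0·85 + 46·83 = 35
b_54 = 0·35 + 46·85 = 30
b_55 = 0·30 + 46·35 = 58
b_56 = 0·58 + 46·30 = 22
b_57 = 0·22 + 46·58 = 49
b_58 = 0·49 + 46·22 = 42
b_59 = 0·42 + 46·49 = 23
b_60 = 0·23 + 46·42 = 89
b_61 = 0·89 + 46·23 = 88
b_62 = 0·88 + 46·89 = 20
b_63 = 0·20 + 46·88 = 71
b_64 = 0·71 + 46·20 = 47
b_65 = 0·47 + 46·71 = 65
(b_64, b_65) = (47, 65) = (b_0, b_1), so the sequence has period 64.
160 ≡ 32 (mod 64), hence b_160 = b_32 = 50.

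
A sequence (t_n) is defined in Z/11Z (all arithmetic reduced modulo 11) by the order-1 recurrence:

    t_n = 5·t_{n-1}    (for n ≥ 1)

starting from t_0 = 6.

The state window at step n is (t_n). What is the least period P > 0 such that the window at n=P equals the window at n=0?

5

n=0: window = (6)
n=1: window = (8)
n=2: window = (7)
n=3: window = (2)
n=4: window = (10)
n=5: window = (6)
window at n=5 equals window at n=0 → period = 5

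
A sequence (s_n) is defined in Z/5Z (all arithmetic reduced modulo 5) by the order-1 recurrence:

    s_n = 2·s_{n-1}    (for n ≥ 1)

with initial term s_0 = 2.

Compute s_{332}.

2

s_1 = 2·2 = 4
s_2 = 2·4 = 3
s_3 = 2·3 = 1
s_4 = 2·1 = 2
(s_4) = (2) = (s_0), so the sequence has period 4.
332 ≡ 0 (mod 4), hence s_332 = s_0 = 2.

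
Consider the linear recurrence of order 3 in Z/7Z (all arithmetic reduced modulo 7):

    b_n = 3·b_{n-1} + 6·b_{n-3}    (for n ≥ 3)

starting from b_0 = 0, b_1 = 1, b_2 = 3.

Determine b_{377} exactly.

b_3 = 3·3 + 0·1 + 6·0 = 2
b_4 = 3·2 + 0·3 + 6·1 = 5
b_5 = 3·5 + 0·2 + 6·3 = 5
b_6 = 3·5 + 0·5 + 6·2 = 6
b_7 = 3·6 + 0·5 + 6·5 = 6
b_8 = 3·6 + 0·6 + 6·5 = 6
b_9 = 3·6 + 0·6 + 6·6 = 5
b_10 = 3·5 + 0·6 + 6·6 = 2
b_11 = 3·2 + 0·5 + 6·6 = 0
b_12 = 3·0 + 0·2 + 6·5 = 2
b_13 = 3·2 + 0·0 + 6·2 = 4
b_14 = 3·4 + 0·2 + 6·0 = 5
b_15 = 3·5 + 0·4 + 6·2 = 6
b_16 = 3·6 + 0·5 + 6·4 = 0
b_17 = 3·0 + 0·6 + 6·5 = 2
b_18 = 3·2 + 0·0 + 6·6 = 0
b_19 = 3·0 + 0·2 + 6·0 = 0
b_20 = 3·0 + 0·0 + 6·2 = 5
b_21 = 3·5 + 0·0 + 6·0 = 1
b_22 = 3·1 + 0·5 + 6·0 = 3
b_23 = 3·3 + 0·1 + 6·5 = 4
b_24 = 3·4 + 0·3 + 6·1 = 4
b_25 = 3·4 + 0·4 + 6·3 = 2
b_26 = 3·2 + 0·4 + 6·4 = 2
b_27 = 3·2 + 0·2 + 6·4 = 2
b_28 = 3·2 + 0·2 + 6·2 = 4
b_29 = 3·4 + 0·2 + 6·2 = 3
b_30 = 3·3 + 0·4 + 6·2 = 0
b_31 = 3·0 + 0·3 + 6·4 = 3
b_32 = 3·3 + 0·0 + 6·3 = 6
b_33 = 3·6 + 0·3 + 6·0 = 4
b_34 = 3·4 + 0·6 + 6·3 = 2
b_35 = 3·2 + 0·4 + 6·6 = 0
b_36 = 3·0 + 0·2 + 6·4 = 3
b_37 = 3·3 + 0·0 + 6·2 = 0
b_38 = 3·0 + 0·3 + 6·0 = 0
b_39 = 3·0 + 0·0 + 6·3 = 4
b_40 = 3·4 + 0·0 + 6·0 = 5
b_41 = 3·5 + 0·4 + 6·0 = 1
b_42 = 3·1 + 0·5 + 6·4 = 6
b_43 = 3·6 + 0·1 + 6·5 = 6
b_44 = 3·6 + 0·6 + 6·1 = 3
b_45 = 3·3 + 0·6 + 6·6 = 3
b_46 = 3·3 + 0·3 + 6·6 = 3
b_47 = 3·3 + 0·3 + 6·3 = 6
b_48 = 3·6 + 0·3 + 6·3 = 1
b_49 = 3·1 + 0·6 + 6·3 = 0
b_50 = 3·0 + 0·1 + 6·6 = 1
b_51 = 3·1 + 0·0 + 6·1 = 2
b_52 = 3·2 + 0·1 + 6·0 = 6
b_53 = 3·6 + 0·2 + 6·1 = 3
b_54 = 3·3 + 0·6 + 6·2 = 0
b_55 = 3·0 + 0·3 + 6·6 = 1
b_56 = 3·1 + 0·0 + 6·3 = 0
b_57 = 3·0 + 0·1 + 6·0 = 0
b_58 = 3·0 + 0·0 + 6·1 = 6
b_59 = 3·6 + 0·0 + 6·0 = 4
b_60 = 3·4 + 0·6 + 6·0 = 5
b_61 = 3·5 + 0·4 + 6·6 = 2
b_62 = 3·2 + 0·5 + 6·4 = 2
b_63 = 3·2 + 0·2 + 6·5 = 1
b_64 = 3·1 + 0·2 + 6·2 = 1
b_65 = 3·1 + 0·1 + 6·2 = 1
b_66 = 3·1 + 0·1 + 6·1 = 2
b_67 = 3·2 + 0·1 + 6·1 = 5
b_68 = 3·5 + 0·2 + 6·1 = 0
b_69 = 3·0 + 0·5 + 6·2 = 5
b_70 = 3·5 + 0·0 + 6·5 = 3
b_71 = 3·3 + 0·5 + 6·0 = 2
b_72 = 3·2 + 0·3 + 6·5 = 1
b_73 = 3·1 + 0·2 + 6·3 = 0
b_74 = 3·0 + 0·1 + 6·2 = 5
b_75 = 3·5 + 0·0 + 6·1 = 0
b_76 = 3·0 + 0·5 + 6·0 = 0
b_77 = 3·0 + 0·0 + 6·5 = 2
b_78 = 3·2 + 0·0 + 6·0 = 6
b_79 = 3·6 + 0·2 + 6·0 = 4
b_80 = 3·4 + 0·6 + 6·2 = 3
b_81 = 3·3 + 0·4 + 6·6 = 3
b_82 = 3·3 + 0·3 + 6·4 = 5
b_83 = 3·5 + 0·3 + 6·3 = 5
b_84 = 3·5 + 0·5 + 6·3 = 5
b_85 = 3·5 + 0·5 + 6·5 = 3
b_86 = 3·3 + 0·5 + 6·5 = 4
b_87 = 3·4 + 0·3 + 6·5 = 0
b_88 = 3·0 + 0·4 + 6·3 = 4
b_89 = 3·4 + 0·0 + 6·4 = 1
b_90 = 3·1 + 0·4 + 6·0 = 3
b_91 = 3·3 + 0·1 + 6·4 = 5
b_92 = 3·5 + 0·3 + 6·1 = 0
b_93 = 3·0 + 0·5 + 6·3 = 4
b_94 = 3·4 + 0·0 + 6·5 = 0
b_95 = 3·0 + 0·4 + 6·0 = 0
b_96 = 3·0 + 0·0 + 6·4 = 3
b_97 = 3·3 + 0·0 + 6·0 = 2
b_98 = 3·2 + 0·3 + 6·0 = 6
b_99 = 3·6 + 0·2 + 6·3 = 1
b_100 = 3·1 + 0·6 + 6·2 = 1
b_101 = 3·1 + 0·1 + 6·6 = 4
b_102 = 3·4 + 0·1 + 6·1 = 4
b_103 = 3·4 + 0·4 + 6·1 = 4
b_104 = 3·4 + 0·4 + 6·4 = 1
b_105 = 3·1 + 0·4 + 6·4 = 6
b_106 = 3·6 + 0·1 + 6·4 = 0
b_107 = 3·0 + 0·6 + 6·1 = 6
b_108 = 3·6 + 0·0 + 6·6 = 5
b_109 = 3·5 + 0·6 + 6·0 = 1
b_110 = 3·1 + 0·5 + 6·6 = 4
b_111 = 3·4 + 0·1 + 6·5 = 0
b_112 = 3·0 + 0·4 + 6·1 = 6
b_113 = 3·6 + 0·0 + 6·4 = 0
b_114 = 3·0 + 0·6 + 6·0 = 0
b_115 = 3·0 + 0·0 + 6·6 = 1
b_116 = 3·1 + 0·0 + 6·0 = 3
(b_114, b_115, b_116) = (0, 1, 3) = (b_0, b_1, b_2), so the sequence has period 114.
377 ≡ 35 (mod 114), hence b_377 = b_35 = 0.

0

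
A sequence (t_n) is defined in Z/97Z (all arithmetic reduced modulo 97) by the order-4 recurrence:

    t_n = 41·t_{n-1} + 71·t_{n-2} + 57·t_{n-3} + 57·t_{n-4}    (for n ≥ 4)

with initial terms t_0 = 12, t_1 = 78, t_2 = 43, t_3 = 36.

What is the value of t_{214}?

96

t_4 = 41·36 + 71·43 + 57·78 + 57·12 = 56
t_5 = 41·56 + 71·36 + 57·43 + 57·78 = 12
t_6 = 41·12 + 71·56 + 57·36 + 57·43 = 47
t_7 = 41·47 + 71·12 + 57·56 + 57·36 = 69
t_8 = 41·69 + 71·47 + 57·12 + 57·56 = 51
t_9 = 41·51 + 71·69 + 57·47 + 57·12 = 71
Continuing the recurrence:
  t_10 = 49;  t_11 = 19;  t_12 = 57;  t_13 = 50;  t_14 = 79;  t_15 = 63
  t_16 = 32;  t_17 = 43;  t_18 = 4;  t_19 = 96;  t_20 = 56;  t_21 = 54
  t_22 = 56;  t_23 = 50;  t_24 = 74;  t_25 = 50;  t_26 = 57;  t_27 = 54
  t_28 = 40;  t_29 = 30;  t_30 = 18;  t_31 = 78;  t_32 = 27;  t_33 = 69
  t_34 = 33;  t_35 = 15;  t_36 = 88;  t_37 = 11;  t_38 = 26;  t_39 = 55
  t_40 = 44;  t_41 = 58;  t_42 = 31;  t_43 = 71;  t_44 = 62;  t_45 = 46
  t_46 = 74;  t_47 = 10;  t_48 = 83;  t_49 = 89;  t_50 = 71;  t_51 = 78
  t_52 = 1;  t_53 = 52;  t_54 = 26;  t_55 = 46;  t_56 = 60;  t_57 = 84
  t_58 = 71;  t_59 = 76;  t_60 = 69;  t_61 = 85;  t_62 = 79;  t_63 = 79
  t_64 = 69;  t_65 = 35;  t_66 = 14;  t_67 = 49;  t_68 = 7;  t_69 = 60
  t_70 = 49;  t_71 = 52;  t_72 = 21;  t_73 = 96;  t_74 = 29;  t_75 = 41
  t_76 = 30;  t_77 = 14;  t_78 = 1;  t_79 = 38;  t_80 = 63;  t_81 = 25
  t_82 = 58;  t_83 = 16;  t_84 = 90;  t_85 = 51;  t_86 = 89;  t_87 = 23
  t_88 = 70;  t_89 = 67;  t_90 = 36;  t_91 = 88;  t_92 = 5;  t_93 = 5
  t_94 = 62;  t_95 = 50;  t_96 = 38;  t_97 = 3;  t_98 = 87;  t_99 = 66
  t_100 = 65;  t_101 = 65;  t_102 = 93;  t_103 = 84;  t_104 = 94;  t_105 = 6
  t_106 = 34;  t_107 = 35;  t_108 = 43;  t_109 = 29;  t_110 = 27;  t_111 = 46
  t_112 = 50;  t_113 = 69;  t_114 = 64;  t_115 = 94;  t_116 = 49;  t_117 = 65
  t_118 = 18;  t_119 = 21;  t_120 = 4;  t_121 = 81;  t_122 = 8;  t_123 = 35
  t_124 = 58;  t_125 = 42;  t_126 = 46;  t_127 = 81;  t_128 = 65;  t_129 = 46
  t_130 = 63;  t_131 = 9;  t_132 = 14;  t_133 = 54;  t_134 = 37;  t_135 = 66
  t_136 = 91;  t_137 = 24;  t_138 = 27;  t_139 = 23;  t_140 = 6;  t_141 = 33
  t_142 = 70;  t_143 = 76;  t_144 = 27;  t_145 = 55;  t_146 = 78;  t_147 = 73
  t_148 = 13;  t_149 = 8;  t_150 = 61;  t_151 = 17;  t_152 = 17;  t_153 = 17
  t_154 = 45;  t_155 = 43;  t_156 = 9;  t_157 = 69;  t_158 = 45;  t_159 = 8
  t_160 = 15;  t_161 = 18;  t_162 = 71;  t_163 = 68;  t_164 = 10;  t_165 = 29
  t_166 = 25;  t_167 = 61;  t_168 = 0;  t_169 = 37;  t_170 = 17;  t_171 = 11
  t_172 = 81;  t_173 = 2;  t_174 = 57;  t_175 = 60;  t_176 = 83;  t_177 = 65
  t_178 = 95;  t_179 = 74;  t_180 = 76;  t_181 = 30;  t_182 = 60;  t_183 = 45
  t_184 = 22;  t_185 = 12;  t_186 = 85;  t_187 = 8;  t_188 = 56;  t_189 = 51
  t_190 = 19;  t_191 = 94;  t_192 = 50;  t_193 = 7;  t_194 = 93;  t_195 = 5
  t_196 = 66;  t_197 = 31;  t_198 = 0;  t_199 = 40;  t_200 = 88;  t_201 = 67
  t_202 = 23;  t_203 = 95;  t_204 = 7;  t_205 = 37;  t_206 = 10;  t_207 = 24
  t_208 = 31;  t_209 = 28;  t_210 = 49;  t_211 = 51;  t_212 = 9
t_213 = 41·9 + 71·51 + 57·49 + 57·28 = 37
t_214 = 41·37 + 71·9 + 57·51 + 57·49 = 96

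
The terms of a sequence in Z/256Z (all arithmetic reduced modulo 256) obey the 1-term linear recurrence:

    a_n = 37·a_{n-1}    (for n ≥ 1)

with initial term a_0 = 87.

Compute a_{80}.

151

a_1 = 37·87 = 147
a_2 = 37·147 = 63
a_3 = 37·63 = 27
a_4 = 37·27 = 231
a_5 = 37·231 = 99
a_6 = 37·99 = 79
a_7 = 37·79 = 107
a_8 = 37·107 = 119
a_9 = 37·119 = 51
a_10 = 37·51 = 95
a_11 = 37·95 = 187
a_12 = 37·187 = 7
a_13 = 37·7 = 3
a_14 = 37·3 = 111
a_15 = 37·111 = 11
a_16 = 37·11 = 151
a_17 = 37·151 = 211
a_18 = 37·211 = 127
a_19 = 37·127 = 91
a_20 = 37·91 = 39
a_21 = 37·39 = 163
a_22 = 37·163 = 143
a_23 = 37·143 = 171
a_24 = 37·171 = 183
a_25 = 37·183 = 115
a_26 = 37·115 = 159
a_27 = 37·159 = 251
a_28 = 37·251 = 71
a_29 = 37·71 = 67
a_30 = 37·67 = 175
a_31 = 37·175 = 75
a_32 = 37·75 = 215
a_33 = 37·215 = 19
a_34 = 37·19 = 191
a_35 = 37·191 = 155
a_36 = 37·155 = 103
a_37 = 37·103 = 227
a_38 = 37·227 = 207
a_39 = 37·207 = 235
a_40 = 37·235 = 247
a_41 = 37·247 = 179
a_42 = 37·179 = 223
a_43 = 37·223 = 59
a_44 = 37·59 = 135
a_45 = 37·135 = 131
a_46 = 37·131 = 239
a_47 = 37·239 = 139
a_48 = 37·139 = 23
a_49 = 37·23 = 83
a_50 = 37·83 = 255
a_51 = 37·255 = 219
a_52 = 37·219 = 167
a_53 = 37·167 = 35
a_54 = 37·35 = 15
a_55 = 37·15 = 43
a_56 = 37·43 = 55
a_57 = 37·55 = 243
a_58 = 37·243 = 31
a_59 = 37·31 = 123
a_60 = 37·123 = 199
a_61 = 37·199 = 195
a_62 = 37·195 = 47
a_63 = 37·47 = 203
a_64 = 37·203 = 87
a_65 = 37·87 = 147
a_66 = 37·147 = 63
a_67 = 37·63 = 27
a_68 = 37·27 = 231
a_69 = 37·231 = 99
a_70 = 37·99 = 79
a_71 = 37·79 = 107
a_72 = 37·107 = 119
a_73 = 37·119 = 51
a_74 = 37·51 = 95
a_75 = 37·95 = 187
a_76 = 37·187 = 7
a_77 = 37·7 = 3
a_78 = 37·3 = 111
a_79 = 37·111 = 11
a_80 = 37·11 = 151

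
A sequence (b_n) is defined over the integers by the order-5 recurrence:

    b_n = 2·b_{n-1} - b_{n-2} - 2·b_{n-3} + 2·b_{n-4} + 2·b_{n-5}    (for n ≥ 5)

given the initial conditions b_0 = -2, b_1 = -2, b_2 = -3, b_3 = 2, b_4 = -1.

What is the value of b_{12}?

b_5 = 2·-1 + -1·2 + -2·-3 + 2·-2 + 2·-2 = -6
b_6 = 2·-6 + -1·-1 + -2·2 + 2·-3 + 2·-2 = -25
b_7 = 2·-25 + -1·-6 + -2·-1 + 2·2 + 2·-3 = -44
b_8 = 2·-44 + -1·-25 + -2·-6 + 2·-1 + 2·2 = -49
b_9 = 2·-49 + -1·-44 + -2·-25 + 2·-6 + 2·-1 = -18
b_10 = 2·-18 + -1·-49 + -2·-44 + 2·-25 + 2·-6 = 39
b_11 = 2·39 + -1·-18 + -2·-49 + 2·-44 + 2·-25 = 56
b_12 = 2·56 + -1·39 + -2·-18 + 2·-49 + 2·-44 = -77

-77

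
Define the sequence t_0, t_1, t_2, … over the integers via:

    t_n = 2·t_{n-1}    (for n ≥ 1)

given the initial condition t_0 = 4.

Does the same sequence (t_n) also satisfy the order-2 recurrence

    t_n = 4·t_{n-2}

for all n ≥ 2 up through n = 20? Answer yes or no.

yes

Terms t_0..t_20: 4, 8, 16, 32, 64, 128, 256, 512, 1024, 2048, 4096, 8192, 16384, 32768, 65536, 131072, 262144, 524288, 1048576, 2097152, 4194304
n=2: candidate gives 16, actual t_2 = 16 ✓
n=3: candidate gives 32, actual t_3 = 32 ✓
n=4: candidate gives 64, actual t_4 = 64 ✓
n=5: candidate gives 128, actual t_5 = 128 ✓
n=6: candidate gives 256, actual t_6 = 256 ✓
n=7: candidate gives 512, actual t_7 = 512 ✓
n=8: candidate gives 1024, actual t_8 = 1024 ✓
n=9: candidate gives 2048, actual t_9 = 2048 ✓
n=10: candidate gives 4096, actual t_10 = 4096 ✓
n=11: candidate gives 8192, actual t_11 = 8192 ✓
n=12: candidate gives 16384, actual t_12 = 16384 ✓
n=13: candidate gives 32768, actual t_13 = 32768 ✓
n=14: candidate gives 65536, actual t_14 = 65536 ✓
n=15: candidate gives 131072, actual t_15 = 131072 ✓
n=16: candidate gives 262144, actual t_16 = 262144 ✓
n=17: candidate gives 524288, actual t_17 = 524288 ✓
n=18: candidate gives 1048576, actual t_18 = 1048576 ✓
n=19: candidate gives 2097152, actual t_19 = 2097152 ✓
n=20: candidate gives 4194304, actual t_20 = 4194304 ✓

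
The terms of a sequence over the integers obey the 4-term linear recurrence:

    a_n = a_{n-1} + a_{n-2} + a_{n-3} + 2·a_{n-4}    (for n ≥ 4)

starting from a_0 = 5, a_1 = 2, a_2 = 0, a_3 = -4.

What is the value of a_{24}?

a_4 = 1·-4 + 1·0 + 1·2 + 2·5 = 8
a_5 = 1·8 + 1·-4 + 1·0 + 2·2 = 8
a_6 = 1·8 + 1·8 + 1·-4 + 2·0 = 12
a_7 = 1·12 + 1·8 + 1·8 + 2·-4 = 20
a_8 = 1·20 + 1·12 + 1·8 + 2·8 = 56
a_9 = 1·56 + 1·20 + 1·12 + 2·8 = 104
a_10 = 1·104 + 1·56 + 1·20 + 2·12 = 204
a_11 = 1·204 + 1·104 + 1·56 + 2·20 = 404
a_12 = 1·404 + 1·204 + 1·104 + 2·56 = 824
a_13 = 1·824 + 1·404 + 1·204 + 2·104 = 1640
a_14 = 1·1640 + 1·824 + 1·404 + 2·204 = 3276
a_15 = 1·3276 + 1·1640 + 1·824 + 2·404 = 6548
a_16 = 1·6548 + 1·3276 + 1·1640 + 2·824 = 13112
a_17 = 1·13112 + 1·6548 + 1·3276 + 2·1640 = 26216
a_18 = 1·26216 + 1·13112 + 1·6548 + 2·3276 = 52428
a_19 = 1·52428 + 1·26216 + 1·13112 + 2·6548 = 104852
a_20 = 1·104852 + 1·52428 + 1·26216 + 2·13112 = 209720
a_21 = 1·209720 + 1·104852 + 1·52428 + 2·26216 = 419432
a_22 = 1·419432 + 1·209720 + 1·104852 + 2·52428 = 838860
a_23 = 1·838860 + 1·419432 + 1·209720 + 2·104852 = 1677716
a_24 = 1·1677716 + 1·838860 + 1·419432 + 2·209720 = 3355448

3355448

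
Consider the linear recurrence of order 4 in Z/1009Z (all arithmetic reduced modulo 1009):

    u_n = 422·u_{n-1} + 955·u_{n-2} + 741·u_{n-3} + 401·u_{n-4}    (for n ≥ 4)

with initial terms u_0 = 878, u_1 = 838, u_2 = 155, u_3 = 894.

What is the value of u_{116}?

414

u_4 = 422·894 + 955·155 + 741·838 + 401·878 = 973
u_5 = 422·973 + 955·894 + 741·155 + 401·838 = 978
u_6 = 422·978 + 955·973 + 741·894 + 401·155 = 108
u_7 = 422·108 + 955·978 + 741·973 + 401·894 = 693
u_8 = 422·693 + 955·108 + 741·978 + 401·973 = 993
u_9 = 422·993 + 955·693 + 741·108 + 401·978 = 216
Continuing the recurrence:
  u_10 = 50;  u_11 = 16;  u_12 = 288;  u_13 = 160;  u_14 = 127;  u_15 = 420
  u_16 = 830;  u_17 = 518;  u_18 = 144;  u_19 = 974;  u_20 = 939;  u_21 = 216
  u_22 = 616;  u_23 = 763;  u_24 = 964;  u_25 = 578;  u_26 = 304;  u_27 = 400
  u_28 = 624;  u_29 = 542;  u_30 = 869;  u_31 = 675;  u_32 = 841;  u_33 = 202
  u_34 = 554;  u_35 = 782;  u_36 = 1000;  u_37 = 521;  u_38 = 856;  u_39 = 305
  u_40 = 798;  u_41 = 126;  u_42 = 175;  u_43 = 712;  u_44 = 96;  u_45 = 645
  u_46 = 60;  u_47 = 42;  u_48 = 191;  u_49 = 37;  u_50 = 951;  u_51 = 729
  u_52 = 79;  u_53 = 137;  u_54 = 394;  u_55 = 193;  u_56 = 647;  u_57 = 67
  u_58 = 724;  u_59 = 71;  u_60 = 287;  u_61 = 565;  u_62 = 827;  u_63 = 636
  u_64 = 736;  u_65 = 675;  u_66 = 667;  u_67 = 112;  u_68 = 366;  u_69 = 181
  u_70 = 450;  u_71 = 825;  u_72 = 346;  u_73 = 975;  u_74 = 984;  u_75 = 340
  u_76 = 78;  u_77 = 559;  u_78 = 380;  u_79 = 423;  u_80 = 101;  u_81 = 839
  u_82 = 164;  u_83 = 981;  u_84 = 813;  u_85 = 406;  u_86 = 916;  u_87 = 310
  u_88 = 906;  u_89 = 390;  u_90 = 328;  u_91 = 876;  u_92 = 301;  u_93 = 890
  u_94 = 809;  u_95 = 924;  u_96 = 389;  u_97 = 72;  u_98 = 390;  u_99 = 157
  u_100 = 267;  u_101 = 296;  u_102 = 810;  u_103 = 411;  u_104 = 37;  u_105 = 981
  u_106 = 57;  u_107 = 859;  u_108 = 359;  u_109 = 915;  u_110 = 976;  u_111 = 264
  u_112 = 830;  u_113 = 418;  u_114 = 168
u_115 = 422·168 + 955·418 + 741·830 + 401·264 = 360
u_116 = 422·360 + 955·168 + 741·418 + 401·830 = 414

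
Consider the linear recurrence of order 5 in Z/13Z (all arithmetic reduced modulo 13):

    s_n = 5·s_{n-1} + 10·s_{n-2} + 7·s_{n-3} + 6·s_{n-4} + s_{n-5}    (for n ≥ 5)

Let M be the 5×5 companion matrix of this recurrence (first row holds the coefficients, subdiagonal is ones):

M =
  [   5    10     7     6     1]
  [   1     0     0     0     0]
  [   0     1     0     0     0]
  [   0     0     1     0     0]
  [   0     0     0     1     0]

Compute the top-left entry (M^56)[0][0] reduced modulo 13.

(M^56)[0][0] is the top entry after applying M 56 times to the unit state (1, 0, 0, 0, 0). Equivalently it is h_{60} for the auxiliary sequence (h_n) obeying the same recurrence with h_4 = 1 and h_i = 0 for 0 ≤ i < 4:
h_5 = 5·1 + 10·0 + 7·0 + 6·0 + 1·0 = 5
h_6 = 5·5 + 10·1 + 7·0 + 6·0 + 1·0 = 9
h_7 = 5·9 + 10·5 + 7·1 + 6·0 + 1·0 = 11
h_8 = 5·11 + 10·9 + 7·5 + 6·1 + 1·0 = 4
h_9 = 5·4 + 10·11 + 7·9 + 6·5 + 1·1 = 3
h_10 = 5·3 + 10·4 + 7·11 + 6·9 + 1·5 = 9
h_11 = 5·9 + 10·3 + 7·4 + 6·11 + 1·9 = 9
h_12 = 5·9 + 10·9 + 7·3 + 6·4 + 1·11 = 9
h_13 = 5·9 + 10·9 + 7·9 + 6·3 + 1·4 = 12
h_14 = 5·12 + 10·9 + 7·9 + 6·9 + 1·3 = 10
h_15 = 5·10 + 10·12 + 7·9 + 6·9 + 1·9 = 10
h_16 = 5·10 + 10·10 + 7·12 + 6·9 + 1·9 = 11
h_17 = 5·11 + 10·10 + 7·10 + 6·12 + 1·9 = 7
h_18 = 5·7 + 10·11 + 7·10 + 6·10 + 1·12 = 1
h_19 = 5·1 + 10·7 + 7·11 + 6·10 + 1·10 = 1
h_20 = 5·1 + 10·1 + 7·7 + 6·11 + 1·10 = 10
h_21 = 5·10 + 10·1 + 7·1 + 6·7 + 1·11 = 3
h_22 = 5·3 + 10·10 + 7·1 + 6·1 + 1·7 = 5
h_23 = 5·5 + 10·3 + 7·10 + 6·1 + 1·1 = 2
h_24 = 5·2 + 10·5 + 7·3 + 6·10 + 1·1 = 12
h_25 = 5·12 + 10·2 + 7·5 + 6·3 + 1·10 = 0
h_26 = 5·0 + 10·12 + 7·2 + 6·5 + 1·3 = 11
h_27 = 5·11 + 10·0 + 7·12 + 6·2 + 1·5 = 0
h_28 = 5·0 + 10·11 + 7·0 + 6·12 + 1·2 = 2
h_29 = 5·2 + 10·0 + 7·11 + 6·0 + 1·12 = 8
h_30 = 5·8 + 10·2 + 7·0 + 6·11 + 1·0 = 9
h_31 = 5·9 + 10·8 + 7·2 + 6·0 + 1·11 = 7
h_32 = 5·7 + 10·9 + 7·8 + 6·2 + 1·0 = 11
h_33 = 5·11 + 10·7 + 7·9 + 6·8 + 1·2 = 4
h_34 = 5·4 + 10·11 + 7·7 + 6·9 + 1·8 = 7
h_35 = 5·7 + 10·4 + 7·11 + 6·7 + 1·9 = 8
h_36 = 5·8 + 10·7 + 7·4 + 6·11 + 1·7 = 3
h_37 = 5·3 + 10·8 + 7·7 + 6·4 + 1·11 = 10
h_38 = 5·10 + 10·3 + 7·8 + 6·7 + 1·4 = 0
h_39 = 5·0 + 10·10 + 7·3 + 6·8 + 1·7 = 7
h_40 = 5·7 + 10·0 + 7·10 + 6·3 + 1·8 = 1
h_41 = 5·1 + 10·7 + 7·0 + 6·10 + 1·3 = 8
h_42 = 5·8 + 10·1 + 7·7 + 6·0 + 1·10 = 5
h_43 = 5·5 + 10·8 + 7·1 + 6·7 + 1·0 = 11
h_44 = 5·11 + 10·5 + 7·8 + 6·1 + 1·7 = 5
h_45 = 5·5 + 10·11 + 7·5 + 6·8 + 1·1 = 11
h_46 = 5·11 + 10·5 + 7·11 + 6·5 + 1·8 = 12
h_47 = 5·12 + 10·11 + 7·5 + 6·11 + 1·5 = 3
h_48 = 5·3 + 10·12 + 7·11 + 6·5 + 1·11 = 6
h_49 = 5·6 + 10·3 + 7·12 + 6·11 + 1·5 = 7
h_50 = 5·7 + 10·6 + 7·3 + 6·12 + 1·11 = 4
h_51 = 5·4 + 10·7 + 7·6 + 6·3 + 1·12 = 6
h_52 = 5·6 + 10·4 + 7·7 + 6·6 + 1·3 = 2
h_53 = 5·2 + 10·6 + 7·4 + 6·7 + 1·6 = 3
h_54 = 5·3 + 10·2 + 7·6 + 6·4 + 1·7 = 4
h_55 = 5·4 + 10·3 + 7·2 + 6·6 + 1·4 = 0
h_56 = 5·0 + 10·4 + 7·3 + 6·2 + 1·6 = 1
h_57 = 5·1 + 10·0 + 7·4 + 6·3 + 1·2 = 1
h_58 = 5·1 + 10·1 + 7·0 + 6·4 + 1·3 = 3
h_59 = 5·3 + 10·1 + 7·1 + 6·0 + 1·4 = 10
h_60 = 5·10 + 10·3 + 7·1 + 6·1 + 1·0 = 2

2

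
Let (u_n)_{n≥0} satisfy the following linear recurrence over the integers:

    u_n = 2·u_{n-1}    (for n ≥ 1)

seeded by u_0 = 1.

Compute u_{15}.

u_1 = 2·1 = 2
u_2 = 2·2 = 4
u_3 = 2·4 = 8
u_4 = 2·8 = 16
u_5 = 2·16 = 32
u_6 = 2·32 = 64
u_7 = 2·64 = 128
u_8 = 2·128 = 256
u_9 = 2·256 = 512
u_10 = 2·512 = 1024
u_11 = 2·1024 = 2048
u_12 = 2·2048 = 4096
u_13 = 2·4096 = 8192
u_14 = 2·8192 = 16384
u_15 = 2·16384 = 32768

32768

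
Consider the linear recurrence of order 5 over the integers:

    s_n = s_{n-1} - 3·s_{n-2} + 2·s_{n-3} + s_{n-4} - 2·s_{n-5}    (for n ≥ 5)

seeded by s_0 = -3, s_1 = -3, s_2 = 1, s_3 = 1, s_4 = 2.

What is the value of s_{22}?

s_5 = 1·2 + -3·1 + 2·1 + 1·-3 + -2·-3 = 4
s_6 = 1·4 + -3·2 + 2·1 + 1·1 + -2·-3 = 7
s_7 = 1·7 + -3·4 + 2·2 + 1·1 + -2·1 = -2
s_8 = 1·-2 + -3·7 + 2·4 + 1·2 + -2·1 = -15
s_9 = 1·-15 + -3·-2 + 2·7 + 1·4 + -2·2 = 5
s_10 = 1·5 + -3·-15 + 2·-2 + 1·7 + -2·4 = 45
s_11 = 1·45 + -3·5 + 2·-15 + 1·-2 + -2·7 = -16
s_12 = 1·-16 + -3·45 + 2·5 + 1·-15 + -2·-2 = -152
s_13 = 1·-152 + -3·-16 + 2·45 + 1·5 + -2·-15 = 21
s_14 = 1·21 + -3·-152 + 2·-16 + 1·45 + -2·5 = 480
s_15 = 1·480 + -3·21 + 2·-152 + 1·-16 + -2·45 = 7
s_16 = 1·7 + -3·480 + 2·21 + 1·-152 + -2·-16 = -1511
s_17 = 1·-1511 + -3·7 + 2·480 + 1·21 + -2·-152 = -247
s_18 = 1·-247 + -3·-1511 + 2·7 + 1·480 + -2·21 = 4738
s_19 = 1·4738 + -3·-247 + 2·-1511 + 1·7 + -2·480 = 1504
s_20 = 1·1504 + -3·4738 + 2·-247 + 1·-1511 + -2·7 = -14729
s_21 = 1·-14729 + -3·1504 + 2·4738 + 1·-247 + -2·-1511 = -6990
s_22 = 1·-6990 + -3·-14729 + 2·1504 + 1·4738 + -2·-247 = 45437

45437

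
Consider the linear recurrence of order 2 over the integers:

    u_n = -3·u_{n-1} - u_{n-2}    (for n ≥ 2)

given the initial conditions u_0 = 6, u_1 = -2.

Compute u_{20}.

u_2 = -3·-2 + -1·6 = 0
u_3 = -3·0 + -1·-2 = 2
u_4 = -3·2 + -1·0 = -6
u_5 = -3·-6 + -1·2 = 16
u_6 = -3·16 + -1·-6 = -42
u_7 = -3·-42 + -1·16 = 110
u_8 = -3·110 + -1·-42 = -288
u_9 = -3·-288 + -1·110 = 754
u_10 = -3·754 + -1·-288 = -1974
u_11 = -3·-1974 + -1·754 = 5168
u_12 = -3·5168 + -1·-1974 = -13530
u_13 = -3·-13530 + -1·5168 = 35422
u_14 = -3·35422 + -1·-13530 = -92736
u_15 = -3·-92736 + -1·35422 = 242786
u_16 = -3·242786 + -1·-92736 = -635622
u_17 = -3·-635622 + -1·242786 = 1664080
u_18 = -3·1664080 + -1·-635622 = -4356618
u_19 = -3·-4356618 + -1·1664080 = 11405774
u_20 = -3·11405774 + -1·-4356618 = -29860704

-29860704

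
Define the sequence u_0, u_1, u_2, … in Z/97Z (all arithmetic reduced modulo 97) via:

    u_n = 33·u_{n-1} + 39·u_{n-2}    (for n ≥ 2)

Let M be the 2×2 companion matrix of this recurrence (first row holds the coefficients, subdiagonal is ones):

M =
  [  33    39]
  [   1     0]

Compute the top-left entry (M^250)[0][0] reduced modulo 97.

(M^250)[0][0] is the top entry after applying M 250 times to the unit state (1, 0). Equivalently it is h_{251} for the auxiliary sequence (h_n) obeying the same recurrence with h_1 = 1 and h_i = 0 for 0 ≤ i < 1:
h_2 = 33·1 + 39·0 = 33
h_3 = 33·33 + 39·1 = 61
h_4 = 33·61 + 39·33 = 2
h_5 = 33·2 + 39·61 = 20
h_6 = 33·20 + 39·2 = 59
h_7 = 33·59 + 39·20 = 11
h_8 = 33·11 + 39·59 = 45
h_9 = 33·45 + 39·11 = 71
h_10 = 33·71 + 39·45 = 24
h_11 = 33·24 + 39·71 = 69
h_12 = 33·69 + 39·24 = 12
h_13 = 33·12 + 39·69 = 80
h_14 = 33·80 + 39·12 = 4
h_15 = 33·4 + 39·80 = 51
h_16 = 33·51 + 39·4 = 93
h_17 = 33·93 + 39·51 = 14
h_18 = 33·14 + 39·93 = 15
h_19 = 33·15 + 39·14 = 71
h_20 = 33·71 + 39·15 = 18
h_21 = 33·18 + 39·71 = 65
h_22 = 33·65 + 39·18 = 34
h_23 = 33·34 + 39·65 = 68
h_24 = 33·68 + 39·34 = 78
h_25 = 33·78 + 39·68 = 85
h_26 = 33·85 + 39·78 = 27
h_27 = 33·27 + 39·85 = 35
h_28 = 33·35 + 39·27 = 74
h_29 = 33·74 + 39·35 = 24
h_30 = 33·24 + 39·74 = 89
h_31 = 33·89 + 39·24 = 90
h_32 = 33·90 + 39·89 = 39
h_33 = 33·39 + 39·90 = 44
h_34 = 33·44 + 39·39 = 63
h_35 = 33·63 + 39·44 = 12
h_36 = 33·12 + 39·63 = 40
h_37 = 33·40 + 39·12 = 42
h_38 = 33·42 + 39·40 = 36
h_39 = 33·36 + 39·42 = 13
h_40 = 33·13 + 39·36 = 87
h_41 = 33·87 + 39·13 = 80
h_42 = 33·80 + 39·87 = 19
h_43 = 33·19 + 39·80 = 61
h_44 = 33·61 + 39·19 = 38
h_45 = 33·38 + 39·61 = 44
h_46 = 33·44 + 39·38 = 24
h_47 = 33·24 + 39·44 = 83
h_48 = 33·83 + 39·24 = 86
h_49 = 33·86 + 39·83 = 61
h_50 = 33·61 + 39·86 = 32
h_51 = 33·32 + 39·61 = 40
h_52 = 33·40 + 39·32 = 46
h_53 = 33·46 + 39·40 = 71
h_54 = 33·71 + 39·46 = 63
h_55 = 33·63 + 39·71 = 95
h_56 = 33·95 + 39·63 = 63
h_57 = 33·63 + 39·95 = 61
h_58 = 33·61 + 39·63 = 8
h_59 = 33·8 + 39·61 = 24
h_60 = 33·24 + 39·8 = 37
h_61 = 33·37 + 39·24 = 23
h_62 = 33·23 + 39·37 = 68
h_63 = 33·68 + 39·23 = 37
h_64 = 33·37 + 39·68 = 90
h_65 = 33·90 + 39·37 = 48
h_66 = 33·48 + 39·90 = 50
h_67 = 33·50 + 39·48 = 30
h_68 = 33·30 + 39·50 = 30
h_69 = 33·30 + 39·30 = 26
h_70 = 33·26 + 39·30 = 88
h_71 = 33·88 + 39·26 = 38
h_72 = 33·38 + 39·88 = 30
h_73 = 33·30 + 39·38 = 47
h_74 = 33·47 + 39·30 = 5
h_75 = 33·5 + 39·47 = 58
h_76 = 33·58 + 39·5 = 72
h_77 = 33·72 + 39·58 = 79
h_78 = 33·79 + 39·72 = 80
h_79 = 33·80 + 39·79 = 95
h_80 = 33·95 + 39·80 = 47
h_81 = 33·47 + 39·95 = 18
h_82 = 33·18 + 39·47 = 2
h_83 = 33·2 + 39·18 = 89
h_84 = 33·89 + 39·2 = 8
h_85 = 33·8 + 39·89 = 49
h_86 = 33·49 + 39·8 = 86
h_87 = 33·86 + 39·49 = 93
h_88 = 33·93 + 39·86 = 21
h_89 = 33·21 + 39·93 = 52
h_90 = 33·52 + 39·21 = 13
h_91 = 33·13 + 39·52 = 32
h_92 = 33·32 + 39·13 = 11
h_93 = 33·11 + 39·32 = 59
h_94 = 33·59 + 39·11 = 48
h_95 = 33·48 + 39·59 = 5
h_96 = 33·5 + 39·48 = 0
h_97 = 33·0 + 39·5 = 1
(h_96, h_97) = (0, 1) = (h_0, h_1), so the sequence has period 96.
251 ≡ 59 (mod 96), hence h_251 = h_59 = 24.

24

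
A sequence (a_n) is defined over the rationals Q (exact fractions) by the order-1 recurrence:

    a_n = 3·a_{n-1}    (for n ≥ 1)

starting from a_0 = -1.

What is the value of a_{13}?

-1594323

a_1 = 3·-1 = -3
a_2 = 3·-3 = -9
a_3 = 3·-9 = -27
a_4 = 3·-27 = -81
a_5 = 3·-81 = -243
a_6 = 3·-243 = -729
a_7 = 3·-729 = -2187
a_8 = 3·-2187 = -6561
a_9 = 3·-6561 = -19683
a_10 = 3·-19683 = -59049
a_11 = 3·-59049 = -177147
a_12 = 3·-177147 = -531441
a_13 = 3·-531441 = -1594323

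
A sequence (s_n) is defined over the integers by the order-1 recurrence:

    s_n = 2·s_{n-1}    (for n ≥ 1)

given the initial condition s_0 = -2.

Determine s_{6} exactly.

s_1 = 2·-2 = -4
s_2 = 2·-4 = -8
s_3 = 2·-8 = -16
s_4 = 2·-16 = -32
s_5 = 2·-32 = -64
s_6 = 2·-64 = -128

-128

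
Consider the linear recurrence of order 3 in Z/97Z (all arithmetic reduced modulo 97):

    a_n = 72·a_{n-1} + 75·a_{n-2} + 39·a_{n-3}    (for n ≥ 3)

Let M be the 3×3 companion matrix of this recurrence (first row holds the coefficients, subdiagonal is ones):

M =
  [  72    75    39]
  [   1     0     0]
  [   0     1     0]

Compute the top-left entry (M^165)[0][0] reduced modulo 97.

(M^165)[0][0] is the top entry after applying M 165 times to the unit state (1, 0, 0). Equivalently it is h_{167} for the auxiliary sequence (h_n) obeying the same recurrence with h_2 = 1 and h_i = 0 for 0 ≤ i < 2:
h_3 = 72·1 + 75·0 + 39·0 = 72
h_4 = 72·72 + 75·1 + 39·0 = 21
h_5 = 72·21 + 75·72 + 39·1 = 64
h_6 = 72·64 + 75·21 + 39·72 = 67
h_7 = 72·67 + 75·64 + 39·21 = 64
h_8 = 72·64 + 75·67 + 39·64 = 4
Continuing the recurrence:
  h_9 = 38;  h_10 = 3;  h_11 = 21;  h_12 = 18;  h_13 = 78;  h_14 = 25
  h_15 = 10;  h_16 = 11;  h_17 = 92;  h_18 = 79;  h_19 = 19;  h_20 = 17
  h_21 = 7;  h_22 = 95;  h_23 = 74;  h_24 = 19;  h_25 = 50;  h_26 = 54
  h_27 = 37;  h_28 = 31;  h_29 = 32;  h_30 = 58;  h_31 = 25;  h_32 = 26
  h_33 = 92;  h_34 = 43;  h_35 = 49;  h_36 = 59;  h_37 = 94;  h_38 = 9
  h_39 = 8;  h_40 = 67;  h_41 = 52;  h_42 = 60;  h_43 = 66;  h_44 = 28
  h_45 = 91;  h_46 = 71;  h_47 = 31;  h_48 = 48;  h_49 = 14;  h_50 = 94
  h_51 = 87;  h_52 = 86;  h_53 = 87;  h_54 = 5;  h_55 = 54;  h_56 = 90
  h_57 = 55;  h_58 = 12;  h_59 = 60;  h_60 = 90;  h_61 = 2;  h_62 = 19
  h_63 = 81;  h_64 = 60;  h_65 = 78;  h_66 = 83;  h_67 = 4;  h_68 = 49
  h_69 = 81;  h_70 = 60;  h_71 = 84;  h_72 = 30;  h_73 = 33;  h_74 = 45
  h_75 = 95;  h_76 = 56;  h_77 = 11;  h_78 = 64;  h_79 = 51;  h_80 = 74
  h_81 = 9;  h_82 = 39;  h_83 = 64;  h_84 = 27;  h_85 = 20;  h_86 = 44
  h_87 = 95;  h_88 = 56;  h_89 = 69;  h_90 = 69;  h_91 = 8;  h_92 = 3
  h_93 = 15;  h_94 = 65;  h_95 = 5;  h_96 = 0;  h_97 = 0;  h_98 = 1
  h_99 = 72;  h_100 = 21;  h_101 = 64;  h_102 = 67;  h_103 = 64;  h_104 = 4
  h_105 = 38;  h_106 = 3;  h_107 = 21;  h_108 = 18;  h_109 = 78;  h_110 = 25
  h_111 = 10;  h_112 = 11;  h_113 = 92;  h_114 = 79;  h_115 = 19;  h_116 = 17
  h_117 = 7;  h_118 = 95;  h_119 = 74;  h_120 = 19;  h_121 = 50;  h_122 = 54
  h_123 = 37;  h_124 = 31;  h_125 = 32;  h_126 = 58;  h_127 = 25;  h_128 = 26
  h_129 = 92;  h_130 = 43;  h_131 = 49;  h_132 = 59;  h_133 = 94;  h_134 = 9
  h_135 = 8;  h_136 = 67;  h_137 = 52;  h_138 = 60;  h_139 = 66;  h_140 = 28
  h_141 = 91;  h_142 = 71;  h_143 = 31;  h_144 = 48;  h_145 = 14;  h_146 = 94
  h_147 = 87;  h_148 = 86;  h_149 = 87;  h_150 = 5;  h_151 = 54;  h_152 = 90
  h_153 = 55;  h_154 = 12;  h_155 = 60;  h_156 = 90;  h_157 = 2;  h_158 = 19
  h_159 = 81;  h_160 = 60;  h_161 = 78;  h_162 = 83;  h_163 = 4;  h_164 = 49
  h_165 = 81
h_166 = 72·81 + 75·49 + 39·4 = 60
h_167 = 72·60 + 75·81 + 39·49 = 84

84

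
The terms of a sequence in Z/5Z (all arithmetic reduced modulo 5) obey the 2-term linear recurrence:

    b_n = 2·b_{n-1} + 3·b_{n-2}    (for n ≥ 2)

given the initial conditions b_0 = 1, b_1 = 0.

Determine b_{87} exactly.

1

b_2 = 2·0 + 3·1 = 3
b_3 = 2·3 + 3·0 = 1
b_4 = 2·1 + 3·3 = 1
b_5 = 2·1 + 3·1 = 0
(b_4, b_5) = (1, 0) = (b_0, b_1), so the sequence has period 4.
87 ≡ 3 (mod 4), hence b_87 = b_3 = 1.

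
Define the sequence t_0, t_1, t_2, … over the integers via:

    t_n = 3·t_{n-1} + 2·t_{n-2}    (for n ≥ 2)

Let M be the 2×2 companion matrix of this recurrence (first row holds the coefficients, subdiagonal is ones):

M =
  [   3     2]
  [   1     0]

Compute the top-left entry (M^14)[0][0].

45642179

(M^14)[0][0] is the top entry after applying M 14 times to the unit state (1, 0). Equivalently it is h_{15} for the auxiliary sequence (h_n) obeying the same recurrence with h_1 = 1 and h_i = 0 for 0 ≤ i < 1:
h_2 = 3·1 + 2·0 = 3
h_3 = 3·3 + 2·1 = 11
h_4 = 3·11 + 2·3 = 39
h_5 = 3·39 + 2·11 = 139
h_6 = 3·139 + 2·39 = 495
h_7 = 3·495 + 2·139 = 1763
h_8 = 3·1763 + 2·495 = 6279
h_9 = 3·6279 + 2·1763 = 22363
h_10 = 3·22363 + 2·6279 = 79647
h_11 = 3·79647 + 2·22363 = 283667
h_12 = 3·283667 + 2·79647 = 1010295
h_13 = 3·1010295 + 2·283667 = 3598219
h_14 = 3·3598219 + 2·1010295 = 12815247
h_15 = 3·12815247 + 2·3598219 = 45642179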